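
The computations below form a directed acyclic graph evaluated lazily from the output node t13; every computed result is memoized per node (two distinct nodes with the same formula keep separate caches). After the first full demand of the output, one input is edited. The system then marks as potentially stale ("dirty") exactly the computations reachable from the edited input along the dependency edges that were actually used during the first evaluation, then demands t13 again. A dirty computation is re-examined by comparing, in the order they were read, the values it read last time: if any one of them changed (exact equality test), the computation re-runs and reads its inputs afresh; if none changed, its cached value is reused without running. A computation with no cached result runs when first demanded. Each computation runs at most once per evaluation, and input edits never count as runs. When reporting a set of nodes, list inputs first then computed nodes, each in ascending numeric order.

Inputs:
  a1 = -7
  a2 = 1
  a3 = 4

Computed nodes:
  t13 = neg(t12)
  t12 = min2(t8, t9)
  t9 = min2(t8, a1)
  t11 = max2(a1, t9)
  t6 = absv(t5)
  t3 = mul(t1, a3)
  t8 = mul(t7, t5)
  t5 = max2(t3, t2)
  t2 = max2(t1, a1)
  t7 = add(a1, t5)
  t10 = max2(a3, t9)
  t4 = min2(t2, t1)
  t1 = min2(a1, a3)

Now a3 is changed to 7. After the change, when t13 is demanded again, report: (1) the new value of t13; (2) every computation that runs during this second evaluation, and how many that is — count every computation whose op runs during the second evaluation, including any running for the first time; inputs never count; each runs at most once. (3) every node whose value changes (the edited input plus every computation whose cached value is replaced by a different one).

Demanding t13 again yields 7.
3 computations run: t1, t3, t5.
The nodes whose values change: a3, t3.
Note where the cutoff bites: t2 is checked, finds nothing changed, and keeps its cache.

First demand of the output computes:
  t1 = min2(-7, 4) = -7
  t2 = max2(-7, -7) = -7
  t3 = mul(-7, 4) = -28
  t5 = max2(-28, -7) = -7
  t7 = add(-7, -7) = -14
  t8 = mul(-14, -7) = 98
  t9 = min2(98, -7) = -7
  t12 = min2(98, -7) = -7
  t13 = neg(-7) = 7

After the edit, cleaning proceeds:
  t1: a read changed (a3 4->7) — executes, giving -7 — identical to its old value.
  t2: dirty, but its reads are unchanged (t1 unchanged, a1 unchanged); cached -7 stands.
  t3: a read changed (a3 4->7) — executes, giving -49.
  t5: a read changed (t3 -28->-49) — executes, giving -7 — identical to its old value.
  t7: dirty, but its reads are unchanged (a1 unchanged, t5 unchanged); cached -14 stands.
  t8: dirty, but its reads are unchanged (t7 unchanged, t5 unchanged); cached 98 stands.
  t9: dirty, but its reads are unchanged (t8 unchanged, a1 unchanged); cached -7 stands.
  t12: dirty, but its reads are unchanged (t8 unchanged, t9 unchanged); cached -7 stands.
  t13: dirty, but its reads are unchanged (t12 unchanged); cached 7 stands.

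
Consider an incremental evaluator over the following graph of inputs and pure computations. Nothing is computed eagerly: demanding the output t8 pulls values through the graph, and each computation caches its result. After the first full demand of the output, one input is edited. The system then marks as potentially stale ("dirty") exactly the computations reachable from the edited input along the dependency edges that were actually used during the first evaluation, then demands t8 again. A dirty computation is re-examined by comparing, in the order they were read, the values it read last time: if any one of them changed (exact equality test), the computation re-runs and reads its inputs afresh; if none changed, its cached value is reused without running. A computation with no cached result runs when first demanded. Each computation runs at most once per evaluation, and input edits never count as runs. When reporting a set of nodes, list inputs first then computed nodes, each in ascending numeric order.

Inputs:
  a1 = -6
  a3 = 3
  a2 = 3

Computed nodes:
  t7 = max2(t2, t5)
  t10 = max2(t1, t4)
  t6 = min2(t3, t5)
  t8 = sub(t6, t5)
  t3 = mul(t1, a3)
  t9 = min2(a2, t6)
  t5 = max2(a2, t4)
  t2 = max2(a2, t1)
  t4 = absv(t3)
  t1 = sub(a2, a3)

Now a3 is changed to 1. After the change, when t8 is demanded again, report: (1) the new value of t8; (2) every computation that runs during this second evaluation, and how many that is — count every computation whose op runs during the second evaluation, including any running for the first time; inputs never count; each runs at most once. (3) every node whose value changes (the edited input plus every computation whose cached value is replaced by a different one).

Initial pass — values computed on the first demand:
  t1 = sub(3, 3) = 0
  t3 = mul(0, 3) = 0
  t4 = absv(0) = 0
  t5 = max2(3, 0) = 3
  t6 = min2(0, 3) = 0
  t8 = sub(0, 3) = -3

Second demand — change propagation:
  t1: re-runs because a3 3->1; new result 2.
  t3: re-runs because t1 0->2; a3 3->1; new result 2.
  t4: re-runs because t3 0->2; new result 2.
  t5: re-runs because t4 0->2; new result 3 (unchanged).
  t6: re-runs because t3 0->2; new result 2.
  t8: re-runs because t6 0->2; new result -1.

t8 now evaluates to -1.
Run set: t1, t3, t4, t5, t6, t8 (6 run).
Changed values: a3, t1, t3, t4, t6, t8.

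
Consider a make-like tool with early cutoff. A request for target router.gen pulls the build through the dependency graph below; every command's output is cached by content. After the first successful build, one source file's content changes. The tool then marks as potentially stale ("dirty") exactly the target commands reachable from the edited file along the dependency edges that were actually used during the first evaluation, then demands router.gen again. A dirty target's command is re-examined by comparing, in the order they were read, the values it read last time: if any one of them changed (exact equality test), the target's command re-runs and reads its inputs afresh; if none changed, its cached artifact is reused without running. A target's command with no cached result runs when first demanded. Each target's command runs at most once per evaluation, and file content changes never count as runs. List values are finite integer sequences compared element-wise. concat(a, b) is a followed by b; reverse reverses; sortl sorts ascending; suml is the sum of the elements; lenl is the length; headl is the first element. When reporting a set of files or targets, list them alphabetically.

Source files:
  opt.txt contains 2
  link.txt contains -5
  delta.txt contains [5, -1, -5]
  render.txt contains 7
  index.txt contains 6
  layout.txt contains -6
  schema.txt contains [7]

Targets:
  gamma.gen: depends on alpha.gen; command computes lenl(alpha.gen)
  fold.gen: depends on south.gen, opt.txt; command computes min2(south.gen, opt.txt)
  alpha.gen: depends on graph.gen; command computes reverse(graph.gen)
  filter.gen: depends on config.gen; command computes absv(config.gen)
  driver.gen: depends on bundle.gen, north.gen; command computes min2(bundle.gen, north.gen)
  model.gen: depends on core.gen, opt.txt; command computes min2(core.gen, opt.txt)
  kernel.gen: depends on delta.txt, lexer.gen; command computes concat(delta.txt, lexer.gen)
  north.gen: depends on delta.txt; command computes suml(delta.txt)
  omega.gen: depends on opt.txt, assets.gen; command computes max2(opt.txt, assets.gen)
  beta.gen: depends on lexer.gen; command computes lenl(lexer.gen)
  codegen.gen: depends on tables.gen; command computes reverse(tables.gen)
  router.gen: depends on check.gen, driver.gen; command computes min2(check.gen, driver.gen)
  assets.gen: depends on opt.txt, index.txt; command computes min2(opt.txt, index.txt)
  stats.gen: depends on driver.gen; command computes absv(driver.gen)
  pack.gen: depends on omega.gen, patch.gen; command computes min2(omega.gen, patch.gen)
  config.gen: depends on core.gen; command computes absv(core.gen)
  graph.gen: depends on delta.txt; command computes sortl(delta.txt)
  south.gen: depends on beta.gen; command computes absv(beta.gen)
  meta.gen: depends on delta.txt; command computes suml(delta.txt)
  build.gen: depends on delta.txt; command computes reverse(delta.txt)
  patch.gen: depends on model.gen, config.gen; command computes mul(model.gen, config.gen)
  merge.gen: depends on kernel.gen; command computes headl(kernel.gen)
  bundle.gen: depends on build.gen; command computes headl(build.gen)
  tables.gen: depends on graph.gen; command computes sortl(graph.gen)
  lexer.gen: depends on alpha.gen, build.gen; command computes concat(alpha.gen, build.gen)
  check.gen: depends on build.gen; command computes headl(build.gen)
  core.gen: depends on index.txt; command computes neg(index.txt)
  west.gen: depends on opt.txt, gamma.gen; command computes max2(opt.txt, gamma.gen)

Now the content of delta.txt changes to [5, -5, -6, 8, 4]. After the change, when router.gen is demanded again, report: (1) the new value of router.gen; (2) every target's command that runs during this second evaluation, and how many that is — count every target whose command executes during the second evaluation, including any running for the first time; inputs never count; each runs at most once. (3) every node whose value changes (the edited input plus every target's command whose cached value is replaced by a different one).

First demand of the output computes:
  build.gen = reverse([5, -1, -5]) = [-5, -1, 5]
  bundle.gen = headl([-5, -1, 5]) = -5
  check.gen = headl([-5, -1, 5]) = -5
  north.gen = suml([5, -1, -5]) = -1
  driver.gen = min2(-5, -1) = -5
  router.gen = min2(-5, -5) = -5

After the edit, cleaning proceeds:
  build.gen: a read changed (delta.txt [5, -1, -5]->[5, -5, -6, 8, 4]) — executes, giving [4, 8, -6, -5, 5].
  bundle.gen: a read changed (build.gen [-5, -1, 5]->[4, 8, -6, -5, 5]) — executes, giving 4.
  check.gen: a read changed (build.gen [-5, -1, 5]->[4, 8, -6, -5, 5]) — executes, giving 4.
  north.gen: a read changed (delta.txt [5, -1, -5]->[5, -5, -6, 8, 4]) — executes, giving 6.
  driver.gen: a read changed (bundle.gen -5->4; north.gen -1->6) — executes, giving 4.
  router.gen: a read changed (check.gen -5->4; driver.gen -5->4) — executes, giving 4.

Demanding router.gen again yields 4.
6 target commands run: build.gen, bundle.gen, check.gen, driver.gen, north.gen, router.gen.
The nodes whose values change: build.gen, bundle.gen, check.gen, delta.txt, driver.gen, north.gen, router.gen.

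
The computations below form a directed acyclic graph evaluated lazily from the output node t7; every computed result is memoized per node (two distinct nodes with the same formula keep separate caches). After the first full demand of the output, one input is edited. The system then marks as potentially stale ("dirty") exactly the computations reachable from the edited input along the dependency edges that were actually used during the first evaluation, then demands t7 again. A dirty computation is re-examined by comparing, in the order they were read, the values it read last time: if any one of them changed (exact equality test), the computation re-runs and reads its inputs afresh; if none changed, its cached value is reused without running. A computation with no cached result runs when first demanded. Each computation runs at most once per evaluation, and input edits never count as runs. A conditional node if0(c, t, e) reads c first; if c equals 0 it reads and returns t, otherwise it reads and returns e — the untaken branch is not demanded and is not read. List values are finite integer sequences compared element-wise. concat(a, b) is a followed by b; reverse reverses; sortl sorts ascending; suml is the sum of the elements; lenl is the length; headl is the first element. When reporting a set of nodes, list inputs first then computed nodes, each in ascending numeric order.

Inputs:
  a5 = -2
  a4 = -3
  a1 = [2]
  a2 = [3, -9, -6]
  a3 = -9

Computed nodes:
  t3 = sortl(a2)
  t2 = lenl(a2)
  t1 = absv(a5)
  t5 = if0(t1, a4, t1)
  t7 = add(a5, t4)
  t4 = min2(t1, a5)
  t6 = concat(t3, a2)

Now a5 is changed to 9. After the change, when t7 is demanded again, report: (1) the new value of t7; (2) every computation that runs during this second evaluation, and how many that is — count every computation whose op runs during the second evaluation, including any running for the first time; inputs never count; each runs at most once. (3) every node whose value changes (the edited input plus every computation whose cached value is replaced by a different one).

First demand of the output computes:
  t1 = absv(-2) = 2
  t4 = min2(2, -2) = -2
  t7 = add(-2, -2) = -4

After the edit, cleaning proceeds:
  t1: a read changed (a5 -2->9) — executes, giving 9.
  t4: a read changed (t1 2->9; a5 -2->9) — executes, giving 9.
  t7: a read changed (a5 -2->9; t4 -2->9) — executes, giving 18.

Demanding t7 again yields 18.
3 computations run: t1, t4, t7.
The nodes whose values change: a5, t1, t4, t7.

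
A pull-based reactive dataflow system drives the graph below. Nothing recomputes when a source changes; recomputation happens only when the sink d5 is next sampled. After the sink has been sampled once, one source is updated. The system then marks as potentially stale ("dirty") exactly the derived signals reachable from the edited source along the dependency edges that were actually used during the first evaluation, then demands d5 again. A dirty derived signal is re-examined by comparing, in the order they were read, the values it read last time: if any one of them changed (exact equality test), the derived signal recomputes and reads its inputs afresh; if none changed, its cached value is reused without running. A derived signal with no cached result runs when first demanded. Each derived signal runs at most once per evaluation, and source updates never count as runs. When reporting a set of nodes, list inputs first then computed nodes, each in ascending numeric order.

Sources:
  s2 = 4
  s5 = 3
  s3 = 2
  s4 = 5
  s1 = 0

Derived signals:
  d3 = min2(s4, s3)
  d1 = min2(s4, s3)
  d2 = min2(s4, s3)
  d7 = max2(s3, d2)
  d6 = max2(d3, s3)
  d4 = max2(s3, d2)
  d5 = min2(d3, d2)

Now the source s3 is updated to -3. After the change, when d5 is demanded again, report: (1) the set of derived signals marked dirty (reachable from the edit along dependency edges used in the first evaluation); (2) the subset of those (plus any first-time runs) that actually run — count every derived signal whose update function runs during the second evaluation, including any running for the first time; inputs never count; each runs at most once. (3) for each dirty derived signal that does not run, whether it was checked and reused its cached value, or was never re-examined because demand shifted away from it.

Marked dirty: d2, d3, d5.
Derived signals that run: d2, d3, d5 — 3 in total.
Every dirty derived signal ran.

First evaluation (everything demanded from the output):
  d2 = min2(5, 2) = 2
  d3 = min2(5, 2) = 2
  d5 = min2(2, 2) = 2

Propagation after the edit:
  d2: runs — s3 2->-3; result -3.
  d3: runs — s3 2->-3; result -3.
  d5: runs — d3 2->-3; d2 2->-3; result -3.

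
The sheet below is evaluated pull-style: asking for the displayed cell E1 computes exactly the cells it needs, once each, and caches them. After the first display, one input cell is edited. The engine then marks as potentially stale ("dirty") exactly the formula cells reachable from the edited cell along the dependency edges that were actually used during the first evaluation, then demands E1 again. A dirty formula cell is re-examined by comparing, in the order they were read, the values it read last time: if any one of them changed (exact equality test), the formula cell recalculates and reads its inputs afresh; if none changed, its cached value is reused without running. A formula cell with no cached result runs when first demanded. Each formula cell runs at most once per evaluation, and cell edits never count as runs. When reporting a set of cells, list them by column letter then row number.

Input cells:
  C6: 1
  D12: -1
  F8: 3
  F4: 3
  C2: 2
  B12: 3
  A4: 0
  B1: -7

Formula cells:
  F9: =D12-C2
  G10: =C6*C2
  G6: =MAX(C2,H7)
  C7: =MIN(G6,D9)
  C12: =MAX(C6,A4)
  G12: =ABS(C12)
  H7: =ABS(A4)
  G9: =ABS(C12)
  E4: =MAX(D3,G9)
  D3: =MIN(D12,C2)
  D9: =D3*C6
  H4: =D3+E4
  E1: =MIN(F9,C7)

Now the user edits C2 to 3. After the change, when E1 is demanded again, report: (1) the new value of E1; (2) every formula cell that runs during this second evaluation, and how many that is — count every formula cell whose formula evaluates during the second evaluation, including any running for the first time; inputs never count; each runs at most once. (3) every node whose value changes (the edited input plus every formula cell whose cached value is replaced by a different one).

Demanding E1 again yields -4.
5 formula cells run: C7, D3, E1, F9, G6.
The nodes whose values change: C2, E1, F9, G6.
Note where the cutoff bites: D9 is checked, finds nothing changed, and keeps its cache.

First demand of the output computes:
  D3 = MIN(-1, 2) = -1
  D9 = -1 * 1 = -1
  F9 = -1 - 2 = -3
  H7 = ABS(0) = 0
  G6 = MAX(2, 0) = 2
  C7 = MIN(2, -1) = -1
  E1 = MIN(-3, -1) = -3

After the edit, cleaning proceeds:
  D3: a read changed (C2 2->3) — executes, giving -1 — identical to its old value.
  D9: dirty, but its reads are unchanged (D3 unchanged, C6 unchanged); cached -1 stands.
  F9: a read changed (C2 2->3) — executes, giving -4.
  G6: a read changed (C2 2->3) — executes, giving 3.
  C7: a read changed (G6 2->3) — executes, giving -1 — identical to its old value.
  E1: a read changed (F9 -3->-4) — executes, giving -4.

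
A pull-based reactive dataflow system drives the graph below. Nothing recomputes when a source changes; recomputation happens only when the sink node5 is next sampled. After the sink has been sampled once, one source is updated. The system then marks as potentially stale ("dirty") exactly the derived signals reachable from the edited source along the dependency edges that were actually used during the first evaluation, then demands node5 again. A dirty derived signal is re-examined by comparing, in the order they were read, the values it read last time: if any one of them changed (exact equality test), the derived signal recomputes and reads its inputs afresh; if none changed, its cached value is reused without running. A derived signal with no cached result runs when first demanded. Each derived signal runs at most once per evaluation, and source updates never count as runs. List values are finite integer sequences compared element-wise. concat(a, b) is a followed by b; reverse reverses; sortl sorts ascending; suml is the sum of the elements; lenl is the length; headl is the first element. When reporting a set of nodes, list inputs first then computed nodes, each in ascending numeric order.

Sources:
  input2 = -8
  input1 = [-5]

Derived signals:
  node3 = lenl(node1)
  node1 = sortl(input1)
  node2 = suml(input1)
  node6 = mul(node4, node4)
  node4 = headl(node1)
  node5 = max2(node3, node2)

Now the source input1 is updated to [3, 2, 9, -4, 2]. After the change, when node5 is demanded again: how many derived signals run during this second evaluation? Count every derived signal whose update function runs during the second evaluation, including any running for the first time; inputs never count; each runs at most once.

First evaluation (everything demanded from the output):
  node1 = sortl([-5]) = [-5]
  node2 = suml([-5]) = -5
  node3 = lenl([-5]) = 1
  node5 = max2(1, -5) = 1

Propagation after the edit:
  node1: runs — input1 [-5]->[3, 2, 9, -4, 2]; result [-4, 2, 2, 3, 9].
  node2: runs — input1 [-5]->[3, 2, 9, -4, 2]; result 12.
  node3: runs — node1 [-5]->[-4, 2, 2, 3, 9]; result 5.
  node5: runs — node3 1->5; node2 -5->12; result 12.

Derived signals that run: node1, node2, node3, node5 — 4 in total.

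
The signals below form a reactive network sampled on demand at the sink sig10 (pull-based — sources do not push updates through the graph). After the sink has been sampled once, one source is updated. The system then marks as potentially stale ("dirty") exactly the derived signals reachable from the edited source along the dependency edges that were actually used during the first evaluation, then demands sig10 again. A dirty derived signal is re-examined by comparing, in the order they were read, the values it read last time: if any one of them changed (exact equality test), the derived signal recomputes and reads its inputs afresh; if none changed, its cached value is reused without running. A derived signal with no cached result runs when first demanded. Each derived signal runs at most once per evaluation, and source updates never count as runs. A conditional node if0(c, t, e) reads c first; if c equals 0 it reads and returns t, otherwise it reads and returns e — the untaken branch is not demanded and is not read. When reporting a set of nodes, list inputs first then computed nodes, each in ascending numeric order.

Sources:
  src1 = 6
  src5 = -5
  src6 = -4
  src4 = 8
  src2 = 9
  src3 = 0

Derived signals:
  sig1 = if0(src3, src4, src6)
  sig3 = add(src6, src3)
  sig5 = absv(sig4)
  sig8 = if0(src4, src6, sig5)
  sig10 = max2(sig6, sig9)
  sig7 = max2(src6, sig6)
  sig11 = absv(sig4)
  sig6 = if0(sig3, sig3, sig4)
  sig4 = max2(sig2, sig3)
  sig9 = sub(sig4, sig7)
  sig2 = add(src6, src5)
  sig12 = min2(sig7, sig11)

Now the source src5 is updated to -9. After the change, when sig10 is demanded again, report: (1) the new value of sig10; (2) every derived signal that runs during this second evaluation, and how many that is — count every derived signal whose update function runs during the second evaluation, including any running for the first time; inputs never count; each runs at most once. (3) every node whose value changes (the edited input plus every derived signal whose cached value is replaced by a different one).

sig10 now evaluates to 0.
Run set: sig2, sig4 (2 run).
Changed values: src5, sig2.
The important point: sig4 recomputes to an identical value, and the output ends up unchanged.

Initial pass — values computed on the first demand:
  sig2 = add(-4, -5) = -9
  sig3 = add(-4, 0) = -4
  sig4 = max2(-9, -4) = -4
  sig6 = if0(sig3=-4 -> else branch sig4) = -4
  sig7 = max2(-4, -4) = -4
  sig9 = sub(-4, -4) = 0
  sig10 = max2(-4, 0) = 0

Second demand — change propagation:
  sig2: re-runs because src5 -5->-9; new result -13.
  sig4: re-runs because sig2 -9->-13; new result -4 (unchanged).
  sig6: re-examined; everything it read last time is the same (sig3 unchanged, sig4 unchanged) — cache -4 kept, no run.
  sig7: re-examined; everything it read last time is the same (src6 unchanged, sig6 unchanged) — cache -4 kept, no run.
  sig9: re-examined; everything it read last time is the same (sig4 unchanged, sig7 unchanged) — cache 0 kept, no run.
  sig10: re-examined; everything it read last time is the same (sig6 unchanged, sig9 unchanged) — cache 0 kept, no run.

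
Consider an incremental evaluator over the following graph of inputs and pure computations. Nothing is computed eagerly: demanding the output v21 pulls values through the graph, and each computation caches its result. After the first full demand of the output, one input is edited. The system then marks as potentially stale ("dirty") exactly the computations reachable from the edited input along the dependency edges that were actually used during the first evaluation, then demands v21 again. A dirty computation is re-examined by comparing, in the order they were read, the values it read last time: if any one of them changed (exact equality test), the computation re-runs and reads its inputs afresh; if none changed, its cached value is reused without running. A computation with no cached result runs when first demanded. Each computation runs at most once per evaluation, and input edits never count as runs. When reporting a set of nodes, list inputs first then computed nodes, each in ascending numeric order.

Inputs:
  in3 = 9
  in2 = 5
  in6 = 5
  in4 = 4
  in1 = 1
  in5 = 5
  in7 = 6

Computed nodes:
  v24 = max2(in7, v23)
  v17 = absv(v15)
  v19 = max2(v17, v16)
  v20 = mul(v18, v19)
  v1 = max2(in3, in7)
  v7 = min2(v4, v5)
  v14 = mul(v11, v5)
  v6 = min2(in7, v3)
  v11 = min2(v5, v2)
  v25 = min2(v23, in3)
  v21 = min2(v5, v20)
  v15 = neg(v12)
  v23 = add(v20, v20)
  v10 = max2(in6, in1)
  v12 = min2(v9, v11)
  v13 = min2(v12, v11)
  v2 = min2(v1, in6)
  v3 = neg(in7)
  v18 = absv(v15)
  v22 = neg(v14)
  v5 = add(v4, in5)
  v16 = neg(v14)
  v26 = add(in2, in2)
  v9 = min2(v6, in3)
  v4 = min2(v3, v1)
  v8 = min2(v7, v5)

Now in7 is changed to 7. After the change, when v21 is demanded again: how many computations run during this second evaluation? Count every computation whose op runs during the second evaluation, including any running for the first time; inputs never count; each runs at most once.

Run set: v1, v3, v4, v5, v6, v9, v11, v12, v14, v15, v16, v17, v18, v19, v20, v21 (16 run).
The important point: at v2 every value read last time is unchanged, so the dirty flag clears without a run.

Initial pass — values computed on the first demand:
  v1 = max2(9, 6) = 9
  v2 = min2(9, 5) = 5
  v3 = neg(6) = -6
  v4 = min2(-6, 9) = -6
  v5 = add(-6, 5) = -1
  v6 = min2(6, -6) = -6
  v9 = min2(-6, 9) = -6
  v11 = min2(-1, 5) = -1
  v12 = min2(-6, -1) = -6
  v14 = mul(-1, -1) = 1
  v15 = neg(-6) = 6
  v16 = neg(1) = -1
  v17 = absv(6) = 6
  v18 = absv(6) = 6
  v19 = max2(6, -1) = 6
  v20 = mul(6, 6) = 36
  v21 = min2(-1, 36) = -1

Second demand — change propagation:
  v1: re-runs because in7 6->7; new result 9 (unchanged).
  v2: re-examined; everything it read last time is the same (v1 unchanged, in6 unchanged) — cache 5 kept, no run.
  v3: re-runs because in7 6->7; new result -7.
  v4: re-runs because v3 -6->-7; new result -7.
  v5: re-runs because v4 -6->-7; new result -2.
  v6: re-runs because in7 6->7; v3 -6->-7; new result -7.
  v9: re-runs because v6 -6->-7; new result -7.
  v11: re-runs because v5 -1->-2; new result -2.
  v12: re-runs because v9 -6->-7; v11 -1->-2; new result -7.
  v14: re-runs because v11 -1->-2; v5 -1->-2; new result 4.
  v15: re-runs because v12 -6->-7; new result 7.
  v16: re-runs because v14 1->4; new result -4.
  v17: re-runs because v15 6->7; new result 7.
  v18: re-runs because v15 6->7; new result 7.
  v19: re-runs because v17 6->7; v16 -1->-4; new result 7.
  v20: re-runs because v18 6->7; v19 6->7; new result 49.
  v21: re-runs because v5 -1->-2; v20 36->49; new result -2.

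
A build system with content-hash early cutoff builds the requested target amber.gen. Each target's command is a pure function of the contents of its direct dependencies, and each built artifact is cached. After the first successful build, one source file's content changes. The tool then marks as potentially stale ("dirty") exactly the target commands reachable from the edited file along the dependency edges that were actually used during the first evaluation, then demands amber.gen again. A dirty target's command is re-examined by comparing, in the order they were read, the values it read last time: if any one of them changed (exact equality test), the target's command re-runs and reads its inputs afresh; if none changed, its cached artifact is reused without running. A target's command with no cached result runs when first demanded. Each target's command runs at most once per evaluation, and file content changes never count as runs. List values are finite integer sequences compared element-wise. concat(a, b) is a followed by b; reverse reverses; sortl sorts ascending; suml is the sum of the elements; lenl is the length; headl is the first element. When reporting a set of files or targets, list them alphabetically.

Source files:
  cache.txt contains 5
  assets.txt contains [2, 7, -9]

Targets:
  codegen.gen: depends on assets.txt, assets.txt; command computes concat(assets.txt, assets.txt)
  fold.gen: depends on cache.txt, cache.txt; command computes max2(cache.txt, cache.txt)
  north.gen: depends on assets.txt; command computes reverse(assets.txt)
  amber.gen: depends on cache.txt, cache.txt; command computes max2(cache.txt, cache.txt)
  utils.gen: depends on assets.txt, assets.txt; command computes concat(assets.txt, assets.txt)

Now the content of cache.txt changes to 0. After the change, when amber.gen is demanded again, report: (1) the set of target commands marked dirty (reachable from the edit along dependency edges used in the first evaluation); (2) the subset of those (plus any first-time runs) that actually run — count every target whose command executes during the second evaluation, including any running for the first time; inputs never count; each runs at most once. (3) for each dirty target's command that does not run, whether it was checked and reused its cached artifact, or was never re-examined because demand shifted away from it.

Marked dirty: amber.gen.
Target commands that run: amber.gen — 1 in total.
Every dirty target's command ran.

First evaluation (everything demanded from the output):
  amber.gen = max2(5, 5) = 5

Propagation after the edit:
  amber.gen: runs — cache.txt 5->0; cache.txt 5->0; result 0.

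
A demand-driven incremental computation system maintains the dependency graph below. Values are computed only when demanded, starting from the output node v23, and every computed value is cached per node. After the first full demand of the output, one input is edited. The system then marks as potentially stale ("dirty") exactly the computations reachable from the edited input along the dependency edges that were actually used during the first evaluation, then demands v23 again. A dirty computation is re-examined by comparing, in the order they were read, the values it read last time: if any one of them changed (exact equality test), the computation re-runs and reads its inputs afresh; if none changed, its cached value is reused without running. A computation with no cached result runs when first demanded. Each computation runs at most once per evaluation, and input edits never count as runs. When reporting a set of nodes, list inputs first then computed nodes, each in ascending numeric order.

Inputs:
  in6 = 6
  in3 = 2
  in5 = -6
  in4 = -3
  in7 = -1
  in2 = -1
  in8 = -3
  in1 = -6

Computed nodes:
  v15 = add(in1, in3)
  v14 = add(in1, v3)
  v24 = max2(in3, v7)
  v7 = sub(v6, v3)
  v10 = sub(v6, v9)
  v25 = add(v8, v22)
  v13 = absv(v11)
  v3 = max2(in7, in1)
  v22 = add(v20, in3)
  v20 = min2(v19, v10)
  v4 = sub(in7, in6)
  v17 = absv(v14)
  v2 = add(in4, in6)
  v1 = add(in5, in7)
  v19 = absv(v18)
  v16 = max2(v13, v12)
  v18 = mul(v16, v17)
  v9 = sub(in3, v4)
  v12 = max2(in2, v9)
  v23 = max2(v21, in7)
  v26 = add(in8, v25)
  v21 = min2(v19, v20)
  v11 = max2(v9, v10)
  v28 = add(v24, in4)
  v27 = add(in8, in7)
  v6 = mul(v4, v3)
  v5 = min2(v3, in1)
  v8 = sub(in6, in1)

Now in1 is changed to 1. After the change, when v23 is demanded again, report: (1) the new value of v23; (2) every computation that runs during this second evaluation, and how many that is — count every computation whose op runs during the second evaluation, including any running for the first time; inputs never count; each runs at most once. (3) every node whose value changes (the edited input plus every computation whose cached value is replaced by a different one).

New value of v23: -1.
Computations that run: v3, v6, v10, v11, v14, v17, v18, v19, v20, v21, v23 — 11 in total.
Values that change: in1, v3, v6, v10, v14, v17, v18, v19, v20, v21.
Key observation: the cutoff stops propagation at v13 — its inputs' values are unchanged, so it reuses its cache.

First evaluation (everything demanded from the output):
  v3 = max2(-1, -6) = -1
  v4 = sub(-1, 6) = -7
  v6 = mul(-7, -1) = 7
  v9 = sub(2, -7) = 9
  v10 = sub(7, 9) = -2
  v11 = max2(9, -2) = 9
  v12 = max2(-1, 9) = 9
  v13 = absv(9) = 9
  v14 = add(-6, -1) = -7
  v16 = max2(9, 9) = 9
  v17 = absv(-7) = 7
  v18 = mul(9, 7) = 63
  v19 = absv(63) = 63
  v20 = min2(63, -2) = -2
  v21 = min2(63, -2) = -2
  v23 = max2(-2, -1) = -1

Propagation after the edit:
  v3: runs — in1 -6->1; result 1.
  v6: runs — v3 -1->1; result -7.
  v10: runs — v6 7->-7; result -16.
  v11: runs — v10 -2->-16; result 9 (same value as before).
  v13: checked — values it read are unchanged (v11 unchanged); reused cached 9 without running.
  v14: runs — in1 -6->1; v3 -1->1; result 2.
  v16: checked — values it read are unchanged (v13 unchanged, v12 unchanged); reused cached 9 without running.
  v17: runs — v14 -7->2; result 2.
  v18: runs — v17 7->2; result 18.
  v19: runs — v18 63->18; result 18.
  v20: runs — v19 63->18; v10 -2->-16; result -16.
  v21: runs — v19 63->18; v20 -2->-16; result -16.
  v23: runs — v21 -2->-16; result -1 (same value as before).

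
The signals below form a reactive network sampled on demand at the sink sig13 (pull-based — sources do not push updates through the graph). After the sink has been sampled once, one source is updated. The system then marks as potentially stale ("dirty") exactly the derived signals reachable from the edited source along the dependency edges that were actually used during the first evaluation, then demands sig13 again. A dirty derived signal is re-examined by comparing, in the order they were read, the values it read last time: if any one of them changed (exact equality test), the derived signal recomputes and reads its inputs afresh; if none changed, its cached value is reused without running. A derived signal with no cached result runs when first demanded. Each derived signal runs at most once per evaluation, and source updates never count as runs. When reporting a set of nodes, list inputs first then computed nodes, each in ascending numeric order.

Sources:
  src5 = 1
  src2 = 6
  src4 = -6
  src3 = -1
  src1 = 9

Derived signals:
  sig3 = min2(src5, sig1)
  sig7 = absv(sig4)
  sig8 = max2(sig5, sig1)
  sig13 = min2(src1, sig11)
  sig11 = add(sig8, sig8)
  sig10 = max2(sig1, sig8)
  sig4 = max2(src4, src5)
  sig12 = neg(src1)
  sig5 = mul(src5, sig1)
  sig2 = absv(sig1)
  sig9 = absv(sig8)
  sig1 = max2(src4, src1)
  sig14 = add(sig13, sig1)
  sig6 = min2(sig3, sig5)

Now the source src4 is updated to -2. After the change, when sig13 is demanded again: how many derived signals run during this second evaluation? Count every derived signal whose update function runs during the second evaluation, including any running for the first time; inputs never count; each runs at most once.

Run set: sig1 (1 run).
The important point: sig1 recomputes to an identical value, and the output ends up unchanged.

Initial pass — values computed on the first demand:
  sig1 = max2(-6, 9) = 9
  sig5 = mul(1, 9) = 9
  sig8 = max2(9, 9) = 9
  sig11 = add(9, 9) = 18
  sig13 = min2(9, 18) = 9

Second demand — change propagation:
  sig1: re-runs because src4 -6->-2; new result 9 (unchanged).
  sig5: re-examined; everything it read last time is the same (src5 unchanged, sig1 unchanged) — cache 9 kept, no run.
  sig8: re-examined; everything it read last time is the same (sig5 unchanged, sig1 unchanged) — cache 9 kept, no run.
  sig11: re-examined; everything it read last time is the same (sig8 unchanged, sig8 unchanged) — cache 18 kept, no run.
  sig13: re-examined; everything it read last time is the same (src1 unchanged, sig11 unchanged) — cache 9 kept, no run.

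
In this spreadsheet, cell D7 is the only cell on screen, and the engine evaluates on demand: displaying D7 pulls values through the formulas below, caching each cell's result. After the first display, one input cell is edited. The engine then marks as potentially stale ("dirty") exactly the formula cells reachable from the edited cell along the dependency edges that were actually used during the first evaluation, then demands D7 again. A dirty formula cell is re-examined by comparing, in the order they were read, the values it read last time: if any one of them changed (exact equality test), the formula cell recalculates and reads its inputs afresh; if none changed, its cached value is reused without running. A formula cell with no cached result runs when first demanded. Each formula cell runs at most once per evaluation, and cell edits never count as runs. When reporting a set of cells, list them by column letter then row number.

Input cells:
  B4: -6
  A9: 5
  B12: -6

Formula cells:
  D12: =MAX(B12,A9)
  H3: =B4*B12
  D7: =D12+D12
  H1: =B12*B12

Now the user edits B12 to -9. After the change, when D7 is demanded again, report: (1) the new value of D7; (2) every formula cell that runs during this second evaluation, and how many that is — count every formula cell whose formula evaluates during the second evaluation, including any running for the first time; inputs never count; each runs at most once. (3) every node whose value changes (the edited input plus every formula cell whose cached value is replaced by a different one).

D7 now evaluates to 10.
Run set: D12 (1 run).
Changed values: B12.
The important point: D12 recomputes to an identical value, and the output ends up unchanged.

Initial pass — values computed on the first demand:
  D12 = MAX(-6, 5) = 5
  D7 = 5 + 5 = 10

Second demand — change propagation:
  D12: re-runs because B12 -6->-9; new result 5 (unchanged).
  D7: re-examined; everything it read last time is the same (D12 unchanged, D12 unchanged) — cache 10 kept, no run.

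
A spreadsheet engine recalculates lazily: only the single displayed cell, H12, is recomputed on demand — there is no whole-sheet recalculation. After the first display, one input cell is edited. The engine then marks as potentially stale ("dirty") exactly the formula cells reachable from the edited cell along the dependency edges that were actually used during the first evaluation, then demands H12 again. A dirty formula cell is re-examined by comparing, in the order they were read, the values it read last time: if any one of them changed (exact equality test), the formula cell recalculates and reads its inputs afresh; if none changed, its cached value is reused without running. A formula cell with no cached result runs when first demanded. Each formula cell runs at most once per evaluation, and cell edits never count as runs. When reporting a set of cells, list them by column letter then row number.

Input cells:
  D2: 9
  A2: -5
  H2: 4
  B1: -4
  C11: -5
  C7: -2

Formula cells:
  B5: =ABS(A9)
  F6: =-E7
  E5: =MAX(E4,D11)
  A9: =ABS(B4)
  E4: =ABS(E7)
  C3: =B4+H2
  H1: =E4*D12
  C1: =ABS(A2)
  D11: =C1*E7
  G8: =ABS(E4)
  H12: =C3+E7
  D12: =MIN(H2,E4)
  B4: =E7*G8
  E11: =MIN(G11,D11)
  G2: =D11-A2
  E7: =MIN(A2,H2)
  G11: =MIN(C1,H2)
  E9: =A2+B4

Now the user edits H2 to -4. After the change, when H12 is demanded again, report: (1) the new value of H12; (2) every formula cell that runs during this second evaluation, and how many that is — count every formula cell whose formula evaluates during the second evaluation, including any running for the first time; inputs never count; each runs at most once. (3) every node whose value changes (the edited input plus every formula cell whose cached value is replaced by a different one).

First evaluation (everything demanded from the output):
  E7 = MIN(-5, 4) = -5
  E4 = ABS(-5) = 5
  G8 = ABS(5) = 5
  B4 = -5 * 5 = -25
  C3 = -25 + 4 = -21
  H12 = -21 + -5 = -26

Propagation after the edit:
  E7: runs — H2 4->-4; result -5 (same value as before).
  E4: checked — values it read are unchanged (E7 unchanged); reused cached 5 without running.
  G8: checked — values it read are unchanged (E4 unchanged); reused cached 5 without running.
  B4: checked — values it read are unchanged (E7 unchanged, G8 unchanged); reused cached -25 without running.
  C3: runs — H2 4->-4; result -29.
  H12: runs — C3 -21->-29; result -34.

Key observation: the cutoff stops propagation at E4 — its inputs' values are unchanged, so it reuses its cache.

New value of H12: -34.
Formula cells that run: C3, E7, H12 — 3 in total.
Values that change: C3, H2, H12.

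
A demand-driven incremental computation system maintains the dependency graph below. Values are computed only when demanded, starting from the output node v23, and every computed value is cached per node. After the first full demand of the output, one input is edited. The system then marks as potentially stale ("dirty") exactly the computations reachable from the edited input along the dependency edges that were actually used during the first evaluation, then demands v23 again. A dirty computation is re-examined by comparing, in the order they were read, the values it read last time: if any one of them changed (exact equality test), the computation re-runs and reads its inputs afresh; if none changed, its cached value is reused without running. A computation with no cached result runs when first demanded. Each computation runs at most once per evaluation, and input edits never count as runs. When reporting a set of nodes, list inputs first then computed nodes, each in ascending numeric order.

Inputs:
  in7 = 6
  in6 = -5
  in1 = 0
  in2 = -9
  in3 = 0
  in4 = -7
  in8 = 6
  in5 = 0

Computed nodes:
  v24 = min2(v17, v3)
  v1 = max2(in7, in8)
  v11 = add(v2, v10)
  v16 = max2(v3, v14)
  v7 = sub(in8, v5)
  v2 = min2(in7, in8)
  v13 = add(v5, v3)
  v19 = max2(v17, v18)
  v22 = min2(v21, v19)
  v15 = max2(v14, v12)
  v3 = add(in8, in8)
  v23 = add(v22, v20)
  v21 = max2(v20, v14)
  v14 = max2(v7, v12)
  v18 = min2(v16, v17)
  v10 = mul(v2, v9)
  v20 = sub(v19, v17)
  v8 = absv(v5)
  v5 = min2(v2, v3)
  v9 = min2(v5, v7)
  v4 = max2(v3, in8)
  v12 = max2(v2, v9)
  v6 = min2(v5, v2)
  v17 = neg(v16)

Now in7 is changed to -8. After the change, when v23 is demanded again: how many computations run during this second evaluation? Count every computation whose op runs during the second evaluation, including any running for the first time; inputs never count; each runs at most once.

Computations that run: v2, v5, v7, v9, v12, v14, v16, v17, v18, v19, v20, v21, v22, v23 — 14 in total.

First evaluation (everything demanded from the output):
  v2 = min2(6, 6) = 6
  v3 = add(6, 6) = 12
  v5 = min2(6, 12) = 6
  v7 = sub(6, 6) = 0
  v9 = min2(6, 0) = 0
  v12 = max2(6, 0) = 6
  v14 = max2(0, 6) = 6
  v16 = max2(12, 6) = 12
  v17 = neg(12) = -12
  v18 = min2(12, -12) = -12
  v19 = max2(-12, -12) = -12
  v20 = sub(-12, -12) = 0
  v21 = max2(0, 6) = 6
  v22 = min2(6, -12) = -12
  v23 = add(-12, 0) = -12

Propagation after the edit:
  v2: runs — in7 6->-8; result -8.
  v5: runs — v2 6->-8; result -8.
  v7: runs — v5 6->-8; result 14.
  v9: runs — v5 6->-8; v7 0->14; result -8.
  v12: runs — v2 6->-8; v9 0->-8; result -8.
  v14: runs — v7 0->14; v12 6->-8; result 14.
  v16: runs — v14 6->14; result 14.
  v17: runs — v16 12->14; result -14.
  v18: runs — v16 12->14; v17 -12->-14; result -14.
  v19: runs — v17 -12->-14; v18 -12->-14; result -14.
  v20: runs — v19 -12->-14; v17 -12->-14; result 0 (same value as before).
  v21: runs — v14 6->14; result 14.
  v22: runs — v21 6->14; v19 -12->-14; result -14.
  v23: runs — v22 -12->-14; result -14.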